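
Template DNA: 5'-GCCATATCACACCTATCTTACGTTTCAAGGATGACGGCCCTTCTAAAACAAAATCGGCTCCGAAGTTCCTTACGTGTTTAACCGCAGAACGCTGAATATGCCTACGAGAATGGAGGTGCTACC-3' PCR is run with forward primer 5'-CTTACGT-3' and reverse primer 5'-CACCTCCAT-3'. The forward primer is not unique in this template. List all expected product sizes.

The forward primer CTTACGT matches the top strand at positions 17–23, 69–75.
The reverse primer's reverse complement is ATGGAGGTG, matching at positions 110–118.
Each forward site pairs with the reverse site to give a product ending at position 118: sizes 102, 50 bp.

102 bp, 50 bp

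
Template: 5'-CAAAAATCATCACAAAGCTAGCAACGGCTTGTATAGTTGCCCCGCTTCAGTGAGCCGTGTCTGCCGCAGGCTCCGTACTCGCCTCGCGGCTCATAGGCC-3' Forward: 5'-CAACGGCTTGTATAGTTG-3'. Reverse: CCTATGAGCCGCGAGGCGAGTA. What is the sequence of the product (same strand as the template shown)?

Forward primer CAACGGCTTGTATAGTTG is found on the top strand at positions 22–39.
The reverse primer's reverse complement is TACTCGCCTCGCGGCTCATAGG, which matches the template at positions 76–97.
The product is the template from position 22 through 97 (76 bp).

5'-CAACGGCTTGTATAGTTGCCCCGCTTCAGTGAGCCGTGTCTGCCGCAGGCTCCGTACTCGCCTCGCGGCTCATAGG-3'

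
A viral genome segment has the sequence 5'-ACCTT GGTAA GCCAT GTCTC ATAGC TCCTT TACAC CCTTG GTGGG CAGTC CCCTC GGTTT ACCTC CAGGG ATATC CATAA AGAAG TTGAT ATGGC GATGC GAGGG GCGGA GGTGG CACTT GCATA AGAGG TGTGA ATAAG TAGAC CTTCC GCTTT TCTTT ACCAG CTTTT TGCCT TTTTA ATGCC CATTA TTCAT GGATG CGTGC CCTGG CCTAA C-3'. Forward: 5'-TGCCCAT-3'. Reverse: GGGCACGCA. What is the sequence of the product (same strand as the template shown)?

5'-TGCCCATTATTCATGGATGCGTGCCC-3'

Scanning the template, TGCCCAT occurs at positions 182–188; this primer anneals to the bottom strand there with its 3' end pointing downstream.
Reverse complement of the reverse primer: TGCGTGCCC. This occurs on the top strand at positions 199–207.
The product is the template from position 182 through 207 (26 bp).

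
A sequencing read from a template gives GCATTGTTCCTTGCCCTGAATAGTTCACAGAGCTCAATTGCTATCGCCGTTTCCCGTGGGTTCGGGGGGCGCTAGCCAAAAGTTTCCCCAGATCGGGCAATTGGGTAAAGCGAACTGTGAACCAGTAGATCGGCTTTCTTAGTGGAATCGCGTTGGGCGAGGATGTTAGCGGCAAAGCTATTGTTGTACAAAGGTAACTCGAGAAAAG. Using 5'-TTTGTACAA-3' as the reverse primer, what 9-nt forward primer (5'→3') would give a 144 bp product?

The reverse primer's reverse complement TTGTACAAA matches the template at positions 184–192, so the product ends at position 192.
A 144 bp product then starts at position 192 − 144 + 1 = 49.
The forward primer is identical to the top strand there: GTTTCCCGT.

5'-GTTTCCCGT-3'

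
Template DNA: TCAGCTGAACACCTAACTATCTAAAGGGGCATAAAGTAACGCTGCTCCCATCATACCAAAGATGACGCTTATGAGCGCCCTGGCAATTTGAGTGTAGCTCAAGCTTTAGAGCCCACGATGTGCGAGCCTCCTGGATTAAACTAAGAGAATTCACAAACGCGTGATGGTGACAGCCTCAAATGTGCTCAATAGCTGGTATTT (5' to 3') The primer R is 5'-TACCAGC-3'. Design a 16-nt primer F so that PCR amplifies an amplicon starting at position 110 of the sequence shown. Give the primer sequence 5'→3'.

5'-AGCCCACGATGTGCGA-3'

The reverse primer's reverse complement GCTGGTA matches the template at positions 192–198; the product starts at position 110.
The forward primer is identical to the top strand over positions 110–125: AGCCCACGATGTGCGA.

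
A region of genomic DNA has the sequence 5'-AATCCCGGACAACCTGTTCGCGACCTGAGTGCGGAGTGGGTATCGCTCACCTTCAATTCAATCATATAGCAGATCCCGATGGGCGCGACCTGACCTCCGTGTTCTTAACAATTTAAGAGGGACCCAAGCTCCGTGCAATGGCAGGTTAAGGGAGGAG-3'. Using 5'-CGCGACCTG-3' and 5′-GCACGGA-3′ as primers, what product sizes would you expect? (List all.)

The forward primer CGCGACCTG matches the top strand at positions 19–27, 84–92.
The reverse primer's reverse complement is TCCGTGC, matching at positions 130–136.
Each forward site pairs with the reverse site to give a product ending at position 136: sizes 118, 53 bp.

118 bp, 53 bp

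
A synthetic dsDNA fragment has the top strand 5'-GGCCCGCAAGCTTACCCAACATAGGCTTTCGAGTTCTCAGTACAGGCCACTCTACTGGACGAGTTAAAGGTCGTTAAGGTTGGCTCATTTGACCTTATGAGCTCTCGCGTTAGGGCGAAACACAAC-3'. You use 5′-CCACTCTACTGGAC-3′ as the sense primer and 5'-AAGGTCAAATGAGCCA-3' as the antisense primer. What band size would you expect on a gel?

Scanning the template, CCACTCTACTGGAC occurs at positions 47–60; this primer anneals to the bottom strand there with its 3' end pointing downstream.
Taking the reverse complement of AAGGTCAAATGAGCCA gives TGGCTCATTTGACCTT, found at positions 81–96 on the template; the primer anneals here to the top strand with its 3' end pointing upstream.
Product length = (reverse-primer end) − (forward-primer start) + 1 = 96 − 47 + 1 = 50 bp.

50 bp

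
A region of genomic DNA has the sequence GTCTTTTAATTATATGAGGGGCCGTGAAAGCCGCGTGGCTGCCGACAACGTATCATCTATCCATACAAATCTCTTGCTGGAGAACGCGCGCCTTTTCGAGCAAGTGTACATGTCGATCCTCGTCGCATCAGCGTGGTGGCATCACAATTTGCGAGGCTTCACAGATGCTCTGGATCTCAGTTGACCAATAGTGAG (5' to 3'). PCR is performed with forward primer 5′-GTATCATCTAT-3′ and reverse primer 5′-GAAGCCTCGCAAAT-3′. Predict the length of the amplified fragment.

111 bp

Scanning the template, GTATCATCTAT occurs at positions 50–60; this primer anneals to the bottom strand there with its 3' end pointing downstream.
Taking the reverse complement of GAAGCCTCGCAAAT gives ATTTGCGAGGCTTC, found at positions 147–160 on the template; the primer anneals here to the top strand with its 3' end pointing upstream.
The product runs from position 50 to position 160, so its length is 160 − 50 + 1 = 111 bp.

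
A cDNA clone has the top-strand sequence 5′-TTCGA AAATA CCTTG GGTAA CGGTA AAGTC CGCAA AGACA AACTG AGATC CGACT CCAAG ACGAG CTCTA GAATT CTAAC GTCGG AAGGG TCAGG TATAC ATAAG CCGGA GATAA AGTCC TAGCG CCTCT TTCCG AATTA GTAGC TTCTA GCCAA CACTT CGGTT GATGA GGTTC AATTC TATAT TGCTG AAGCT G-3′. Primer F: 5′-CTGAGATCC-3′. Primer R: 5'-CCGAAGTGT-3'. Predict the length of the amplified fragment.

121 bp

Scanning the template, CTGAGATCC occurs at positions 43–51; this primer anneals to the bottom strand there with its 3' end pointing downstream.
Taking the reverse complement of CCGAAGTGT gives ACACTTCGG, found at positions 155–163 on the template; the primer anneals here to the top strand with its 3' end pointing upstream.
Amplicon spans positions 43–163: 121 bp.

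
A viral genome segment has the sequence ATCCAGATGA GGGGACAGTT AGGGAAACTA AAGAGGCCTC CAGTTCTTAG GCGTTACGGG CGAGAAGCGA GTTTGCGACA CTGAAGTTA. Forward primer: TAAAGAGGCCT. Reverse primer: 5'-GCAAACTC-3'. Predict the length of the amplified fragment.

The forward primer matches the template at positions 29–39.
Reverse complement of the reverse primer: GAGTTTGC. This occurs on the top strand at positions 69–76.
Amplicon spans positions 29–76: 48 bp.

48 bp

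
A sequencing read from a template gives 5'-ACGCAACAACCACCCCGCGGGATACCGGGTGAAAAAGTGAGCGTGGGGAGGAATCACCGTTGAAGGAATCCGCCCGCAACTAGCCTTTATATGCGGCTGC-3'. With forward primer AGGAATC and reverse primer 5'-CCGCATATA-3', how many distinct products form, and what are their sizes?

The forward primer AGGAATC matches the top strand at positions 49–55, 64–70.
The reverse primer's reverse complement is TATATGCGG, matching at positions 88–96.
Each forward site pairs with the reverse site to give a product ending at position 96: sizes 48, 33 bp.

Two products: 48 bp, 33 bp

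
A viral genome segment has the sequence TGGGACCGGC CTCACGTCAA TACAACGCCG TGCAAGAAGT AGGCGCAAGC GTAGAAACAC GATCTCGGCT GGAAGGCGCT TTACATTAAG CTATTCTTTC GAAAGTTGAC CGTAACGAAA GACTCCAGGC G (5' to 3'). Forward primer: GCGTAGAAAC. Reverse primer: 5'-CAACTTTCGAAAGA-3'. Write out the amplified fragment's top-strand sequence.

5'-GCGTAGAAACACGATCTCGGCTGGAAGGCGCTTTACATTAAGCTATTCTTTCGAAAGTTG-3'

The forward primer matches the template at positions 49–58.
The reverse primer's reverse complement is TCTTTCGAAAGTTG, which matches the template at positions 95–108.
The product is the template from position 49 through 108 (60 bp).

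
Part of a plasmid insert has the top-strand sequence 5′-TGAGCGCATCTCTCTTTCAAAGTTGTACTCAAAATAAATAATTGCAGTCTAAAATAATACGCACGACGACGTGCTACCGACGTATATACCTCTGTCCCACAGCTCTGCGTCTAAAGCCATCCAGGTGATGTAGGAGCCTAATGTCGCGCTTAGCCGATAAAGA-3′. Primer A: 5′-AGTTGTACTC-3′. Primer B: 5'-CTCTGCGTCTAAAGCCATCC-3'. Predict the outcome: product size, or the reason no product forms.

No product — both primers anneal to the same strand and extend in the same direction.

Primer A (AGTTGTACTC) matches the top strand at positions 21–30 (3' end points downstream).
Primer B (CTCTGCGTCTAAAGCCATCC) also matches the top strand directly, at positions 103–122 — its reverse complement GGATGGCTTTAGACGCAGAG is not present.
Both primers anneal to the bottom strand with 3' ends pointing the same way, so neither can prime synthesis back toward the other.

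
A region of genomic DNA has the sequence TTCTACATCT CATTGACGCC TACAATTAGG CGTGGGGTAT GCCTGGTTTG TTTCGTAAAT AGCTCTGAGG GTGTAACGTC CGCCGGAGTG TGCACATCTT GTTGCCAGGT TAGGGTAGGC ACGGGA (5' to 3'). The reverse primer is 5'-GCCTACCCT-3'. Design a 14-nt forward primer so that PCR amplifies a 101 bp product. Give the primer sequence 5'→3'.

The reverse primer's reverse complement AGGGTAGGC matches the template at positions 112–120, so the product ends at position 120.
A 101 bp product then starts at position 120 − 101 + 1 = 20.
The forward primer is identical to the top strand there: CTACAATTAGGCGT.

5'-CTACAATTAGGCGT-3'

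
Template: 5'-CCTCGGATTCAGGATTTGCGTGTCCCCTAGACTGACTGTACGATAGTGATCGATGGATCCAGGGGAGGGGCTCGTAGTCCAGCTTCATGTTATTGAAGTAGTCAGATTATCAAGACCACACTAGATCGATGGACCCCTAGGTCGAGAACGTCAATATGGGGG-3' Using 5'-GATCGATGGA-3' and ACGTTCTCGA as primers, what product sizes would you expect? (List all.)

104 bp, 28 bp

The forward primer GATCGATGGA matches the top strand at positions 48–57, 124–133.
The reverse primer's reverse complement is TCGAGAACGT, matching at positions 142–151.
Each forward site pairs with the reverse site to give a product ending at position 151: sizes 104, 28 bp.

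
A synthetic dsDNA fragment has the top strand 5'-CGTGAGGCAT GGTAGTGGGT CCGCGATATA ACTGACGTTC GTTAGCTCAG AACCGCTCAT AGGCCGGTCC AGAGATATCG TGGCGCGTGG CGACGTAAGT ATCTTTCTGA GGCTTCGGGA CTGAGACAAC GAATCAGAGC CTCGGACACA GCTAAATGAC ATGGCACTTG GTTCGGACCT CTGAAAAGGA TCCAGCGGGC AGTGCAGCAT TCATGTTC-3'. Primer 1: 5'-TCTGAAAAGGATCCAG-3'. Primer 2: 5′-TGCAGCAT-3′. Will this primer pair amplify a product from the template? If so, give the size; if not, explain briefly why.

Primer 1 (TCTGAAAAGGATCCAG) matches the top strand at positions 180–195 (3' end points downstream).
Primer 2 (TGCAGCAT) also matches the top strand directly, at positions 203–210 — its reverse complement ATGCTGCA is not present.
Both primers anneal to the bottom strand with 3' ends pointing the same way, so neither can prime synthesis back toward the other.

No product — both primers anneal to the same strand and extend in the same direction.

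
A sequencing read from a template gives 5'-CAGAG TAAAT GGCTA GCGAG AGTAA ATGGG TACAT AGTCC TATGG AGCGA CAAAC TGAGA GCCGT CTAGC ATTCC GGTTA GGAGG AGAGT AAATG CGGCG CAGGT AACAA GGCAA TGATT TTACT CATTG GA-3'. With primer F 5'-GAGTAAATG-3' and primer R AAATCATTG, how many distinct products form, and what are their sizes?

Three products: 119 bp, 102 bp, 35 bp

The forward primer GAGTAAATG matches the top strand at positions 3–11, 20–28, 87–95.
The reverse primer's reverse complement is CAATGATTT, matching at positions 113–121.
Each forward site pairs with the reverse site to give a product ending at position 121: sizes 119, 102, 35 bp.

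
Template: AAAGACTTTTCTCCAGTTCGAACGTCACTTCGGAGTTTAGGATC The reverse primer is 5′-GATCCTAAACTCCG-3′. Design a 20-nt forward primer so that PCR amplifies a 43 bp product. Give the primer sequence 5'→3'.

5'-AAGACTTTTCTCCAGTTCGA-3'

The reverse primer's reverse complement CGGAGTTTAGGATC matches the template at positions 31–44, so the product ends at position 44.
A 43 bp product then starts at position 44 − 43 + 1 = 2.
The forward primer is identical to the top strand there: AAGACTTTTCTCCAGTTCGA.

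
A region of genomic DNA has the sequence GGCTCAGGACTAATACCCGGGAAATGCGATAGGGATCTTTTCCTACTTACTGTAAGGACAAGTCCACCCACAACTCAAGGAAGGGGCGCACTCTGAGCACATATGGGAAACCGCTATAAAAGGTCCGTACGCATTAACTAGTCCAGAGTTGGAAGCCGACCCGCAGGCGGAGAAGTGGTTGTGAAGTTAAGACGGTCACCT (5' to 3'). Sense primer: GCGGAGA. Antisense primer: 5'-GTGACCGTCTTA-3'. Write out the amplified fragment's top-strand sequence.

The forward primer matches the template at positions 167–173.
Taking the reverse complement of GTGACCGTCTTA gives TAAGACGGTCAC, found at positions 188–199 on the template; the primer anneals here to the top strand with its 3' end pointing upstream.
The product is the template from position 167 through 199 (33 bp).

5'-GCGGAGAAGTGGTTGTGAAGTTAAGACGGTCAC-3'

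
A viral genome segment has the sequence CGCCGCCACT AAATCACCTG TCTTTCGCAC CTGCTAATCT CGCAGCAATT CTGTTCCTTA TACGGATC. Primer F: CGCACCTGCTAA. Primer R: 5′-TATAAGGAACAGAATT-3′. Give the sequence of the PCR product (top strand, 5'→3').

5'-CGCACCTGCTAATCTCGCAGCAATTCTGTTCCTTATA-3'

Forward primer CGCACCTGCTAA is found on the top strand at positions 26–37.
Reverse complement of the reverse primer: AATTCTGTTCCTTATA. This occurs on the top strand at positions 47–62.
The product is the template from position 26 through 62 (37 bp).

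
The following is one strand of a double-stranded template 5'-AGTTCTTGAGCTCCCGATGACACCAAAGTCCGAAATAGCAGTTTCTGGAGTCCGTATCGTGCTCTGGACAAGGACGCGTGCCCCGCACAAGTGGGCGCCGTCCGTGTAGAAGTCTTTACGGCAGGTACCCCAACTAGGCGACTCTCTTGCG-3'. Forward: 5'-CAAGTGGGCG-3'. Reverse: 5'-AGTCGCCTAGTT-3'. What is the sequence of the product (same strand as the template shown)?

5'-CAAGTGGGCGCCGTCCGTGTAGAAGTCTTTACGGCAGGTACCCCAACTAGGCGACT-3'

Forward primer CAAGTGGGCG is found on the top strand at positions 88–97.
Taking the reverse complement of AGTCGCCTAGTT gives AACTAGGCGACT, found at positions 132–143 on the template; the primer anneals here to the top strand with its 3' end pointing upstream.
The product is the template from position 88 through 143 (56 bp).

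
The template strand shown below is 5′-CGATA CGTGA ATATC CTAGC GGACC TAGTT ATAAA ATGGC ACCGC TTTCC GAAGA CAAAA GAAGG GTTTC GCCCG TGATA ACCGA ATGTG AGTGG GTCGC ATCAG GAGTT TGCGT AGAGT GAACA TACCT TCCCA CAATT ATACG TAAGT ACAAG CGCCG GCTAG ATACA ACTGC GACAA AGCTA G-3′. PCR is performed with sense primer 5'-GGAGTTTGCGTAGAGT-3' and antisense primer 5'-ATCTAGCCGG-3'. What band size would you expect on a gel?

The forward primer matches the template at positions 105–120.
Reverse complement of the reverse primer: CCGGCTAGAT. This occurs on the top strand at positions 158–167.
Amplicon spans positions 105–167: 63 bp.

63 bp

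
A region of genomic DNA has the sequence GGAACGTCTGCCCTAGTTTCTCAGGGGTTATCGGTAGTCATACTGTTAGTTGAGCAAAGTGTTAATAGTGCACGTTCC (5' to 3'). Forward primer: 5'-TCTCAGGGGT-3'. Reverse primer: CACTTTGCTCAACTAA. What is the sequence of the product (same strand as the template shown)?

Scanning the template, TCTCAGGGGT occurs at positions 19–28; this primer anneals to the bottom strand there with its 3' end pointing downstream.
Taking the reverse complement of CACTTTGCTCAACTAA gives TTAGTTGAGCAAAGTG, found at positions 46–61 on the template; the primer anneals here to the top strand with its 3' end pointing upstream.
The product is the template from position 19 through 61 (43 bp).

5'-TCTCAGGGGTTATCGGTAGTCATACTGTTAGTTGAGCAAAGTG-3'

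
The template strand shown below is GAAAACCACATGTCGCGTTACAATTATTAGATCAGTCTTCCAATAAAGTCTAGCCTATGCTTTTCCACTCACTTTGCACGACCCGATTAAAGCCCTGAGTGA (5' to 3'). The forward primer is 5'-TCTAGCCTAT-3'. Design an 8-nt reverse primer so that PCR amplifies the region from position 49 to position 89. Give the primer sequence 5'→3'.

The product's 3' end on the top strand is position 89.
The reverse primer anneals to the top strand over positions 82–89, i.e. to CCCGATTA.
Its sequence written 5'→3' is the reverse complement: TAATCGGG.

5'-TAATCGGG-3'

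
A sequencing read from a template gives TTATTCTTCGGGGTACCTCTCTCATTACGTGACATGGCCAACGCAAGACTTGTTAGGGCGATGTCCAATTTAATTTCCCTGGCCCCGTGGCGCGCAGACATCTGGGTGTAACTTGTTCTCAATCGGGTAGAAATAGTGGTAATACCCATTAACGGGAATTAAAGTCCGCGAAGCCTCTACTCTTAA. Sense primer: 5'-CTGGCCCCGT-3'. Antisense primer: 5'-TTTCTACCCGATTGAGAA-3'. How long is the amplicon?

Scanning the template, CTGGCCCCGT occurs at positions 79–88; this primer anneals to the bottom strand there with its 3' end pointing downstream.
The reverse primer's reverse complement is TTCTCAATCGGGTAGAAA, which matches the template at positions 116–133.
The product runs from position 79 to position 133, so its length is 133 − 79 + 1 = 55 bp.

55 bp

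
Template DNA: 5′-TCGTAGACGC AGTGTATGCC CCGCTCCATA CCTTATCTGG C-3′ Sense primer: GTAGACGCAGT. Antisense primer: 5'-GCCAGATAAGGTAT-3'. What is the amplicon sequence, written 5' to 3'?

5'-GTAGACGCAGTGTATGCCCCGCTCCATACCTTATCTGGC-3'

Scanning the template, GTAGACGCAGT occurs at positions 3–13; this primer anneals to the bottom strand there with its 3' end pointing downstream.
The reverse primer's reverse complement is ATACCTTATCTGGC, which matches the template at positions 28–41.
The product is the template from position 3 through 41 (39 bp).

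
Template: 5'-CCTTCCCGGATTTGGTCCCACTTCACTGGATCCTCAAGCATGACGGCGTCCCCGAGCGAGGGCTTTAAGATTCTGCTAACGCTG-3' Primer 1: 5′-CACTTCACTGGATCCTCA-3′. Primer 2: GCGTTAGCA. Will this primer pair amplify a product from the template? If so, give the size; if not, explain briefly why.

Yes — a 64 bp product.

Primer 1 (CACTTCACTGGATCCTCA) matches the top strand at positions 19–36; it acts as a forward primer.
Primer 2's reverse complement is TGCTAACGC, matching the top strand at positions 74–82; it acts as a reverse primer.
The 3' ends face each other across positions 19–82, giving a 64 bp product.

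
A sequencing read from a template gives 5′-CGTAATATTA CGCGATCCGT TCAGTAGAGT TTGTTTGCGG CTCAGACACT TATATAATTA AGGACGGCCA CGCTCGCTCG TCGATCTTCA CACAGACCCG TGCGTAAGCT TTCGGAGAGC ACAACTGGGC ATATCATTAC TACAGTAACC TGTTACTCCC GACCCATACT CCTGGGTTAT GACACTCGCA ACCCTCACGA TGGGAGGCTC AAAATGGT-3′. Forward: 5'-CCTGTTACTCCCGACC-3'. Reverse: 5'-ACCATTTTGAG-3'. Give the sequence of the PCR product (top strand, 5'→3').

5'-CCTGTTACTCCCGACCCATACTCCTGGGTTATGACACTCGCAACCCTCACGATGGGAGGCTCAAAATGGT-3'

Forward primer CCTGTTACTCCCGACC is found on the top strand at positions 149–164.
The reverse primer's reverse complement is CTCAAAATGGT, which matches the template at positions 208–218.
The product is the template from position 149 through 218 (70 bp).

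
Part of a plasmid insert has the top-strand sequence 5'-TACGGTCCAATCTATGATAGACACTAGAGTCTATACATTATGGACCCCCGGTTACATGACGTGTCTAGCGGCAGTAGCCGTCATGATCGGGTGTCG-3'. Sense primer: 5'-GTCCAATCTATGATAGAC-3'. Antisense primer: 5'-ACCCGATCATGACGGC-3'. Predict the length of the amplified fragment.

The forward primer matches the template at positions 5–22.
The reverse primer's reverse complement is GCCGTCATGATCGGGT, which matches the template at positions 77–92.
The product runs from position 5 to position 92, so its length is 92 − 5 + 1 = 88 bp.

88 bp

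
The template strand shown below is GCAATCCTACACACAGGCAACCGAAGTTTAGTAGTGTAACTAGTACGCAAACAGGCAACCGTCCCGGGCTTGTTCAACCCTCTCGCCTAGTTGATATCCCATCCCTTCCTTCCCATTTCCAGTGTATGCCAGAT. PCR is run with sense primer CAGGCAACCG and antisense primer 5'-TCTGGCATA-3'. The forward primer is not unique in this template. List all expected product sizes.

120 bp, 82 bp

The forward primer CAGGCAACCG matches the top strand at positions 14–23, 52–61.
The reverse primer's reverse complement is TATGCCAGA, matching at positions 125–133.
Each forward site pairs with the reverse site to give a product ending at position 133: sizes 120, 82 bp.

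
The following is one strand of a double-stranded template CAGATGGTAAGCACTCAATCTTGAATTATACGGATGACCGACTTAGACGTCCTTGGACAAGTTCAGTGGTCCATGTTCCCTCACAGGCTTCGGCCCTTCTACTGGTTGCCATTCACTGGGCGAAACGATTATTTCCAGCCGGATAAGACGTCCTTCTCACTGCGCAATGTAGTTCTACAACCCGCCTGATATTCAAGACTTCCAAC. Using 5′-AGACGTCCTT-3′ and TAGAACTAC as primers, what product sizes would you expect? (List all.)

133 bp, 32 bp

The forward primer AGACGTCCTT matches the top strand at positions 45–54, 146–155.
The reverse primer's reverse complement is GTAGTTCTA, matching at positions 169–177.
Each forward site pairs with the reverse site to give a product ending at position 177: sizes 133, 32 bp.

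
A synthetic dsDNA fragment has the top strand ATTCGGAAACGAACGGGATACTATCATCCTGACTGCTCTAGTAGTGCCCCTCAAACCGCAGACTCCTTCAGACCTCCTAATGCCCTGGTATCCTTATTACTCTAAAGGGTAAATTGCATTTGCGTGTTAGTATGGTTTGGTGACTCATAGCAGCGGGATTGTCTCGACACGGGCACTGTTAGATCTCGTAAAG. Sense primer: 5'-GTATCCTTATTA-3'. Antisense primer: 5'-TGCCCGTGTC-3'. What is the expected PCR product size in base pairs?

88 bp

Scanning the template, GTATCCTTATTA occurs at positions 88–99; this primer anneals to the bottom strand there with its 3' end pointing downstream.
The reverse primer's reverse complement is GACACGGGCA, which matches the template at positions 166–175.
Product length = (reverse-primer end) − (forward-primer start) + 1 = 175 − 88 + 1 = 88 bp.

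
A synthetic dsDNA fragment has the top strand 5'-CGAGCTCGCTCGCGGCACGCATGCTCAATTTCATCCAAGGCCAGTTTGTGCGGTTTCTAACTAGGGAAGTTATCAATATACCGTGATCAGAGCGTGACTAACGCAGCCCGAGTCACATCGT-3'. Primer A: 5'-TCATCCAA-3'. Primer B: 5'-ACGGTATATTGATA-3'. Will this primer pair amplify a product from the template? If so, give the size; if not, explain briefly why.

Yes — a 54 bp product.

Primer A (TCATCCAA) matches the top strand at positions 31–38; it acts as a forward primer.
Primer B's reverse complement is TATCAATATACCGT, matching the top strand at positions 71–84; it acts as a reverse primer.
The 3' ends face each other across positions 31–84, giving a 54 bp product.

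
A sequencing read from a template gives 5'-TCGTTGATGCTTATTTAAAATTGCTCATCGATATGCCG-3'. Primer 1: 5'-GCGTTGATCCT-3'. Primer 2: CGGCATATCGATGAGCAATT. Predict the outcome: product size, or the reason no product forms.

Primer 1 (GCGTTGATCCT) does not match the top strand, and its reverse complement AGGATCAACGC does not match either.
With no annealing site for primer 1, no amplification occurs.

No product — primer 1 has no binding site in the template.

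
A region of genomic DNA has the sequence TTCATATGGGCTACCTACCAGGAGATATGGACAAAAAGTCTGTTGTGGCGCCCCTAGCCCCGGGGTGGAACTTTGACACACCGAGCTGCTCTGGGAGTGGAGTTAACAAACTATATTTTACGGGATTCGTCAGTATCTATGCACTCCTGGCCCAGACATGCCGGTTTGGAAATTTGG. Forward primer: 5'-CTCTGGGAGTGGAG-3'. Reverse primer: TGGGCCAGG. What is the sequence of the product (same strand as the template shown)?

5'-CTCTGGGAGTGGAGTTAACAAACTATATTTTACGGGATTCGTCAGTATCTATGCACTCCTGGCCCA-3'

Scanning the template, CTCTGGGAGTGGAG occurs at positions 89–102; this primer anneals to the bottom strand there with its 3' end pointing downstream.
Reverse complement of the reverse primer: CCTGGCCCA. This occurs on the top strand at positions 146–154.
The product is the template from position 89 through 154 (66 bp).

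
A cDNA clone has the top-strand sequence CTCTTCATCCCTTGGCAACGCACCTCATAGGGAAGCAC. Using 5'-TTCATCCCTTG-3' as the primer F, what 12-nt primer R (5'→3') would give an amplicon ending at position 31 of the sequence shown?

5'-CCTATGAGGTGC-3'

The forward primer binds at positions 4–14; the product's 3' end on the top strand is position 31.
The reverse primer anneals to the top strand over positions 20–31, i.e. to GCACCTCATAGG.
Its sequence written 5'→3' is the reverse complement: CCTATGAGGTGC.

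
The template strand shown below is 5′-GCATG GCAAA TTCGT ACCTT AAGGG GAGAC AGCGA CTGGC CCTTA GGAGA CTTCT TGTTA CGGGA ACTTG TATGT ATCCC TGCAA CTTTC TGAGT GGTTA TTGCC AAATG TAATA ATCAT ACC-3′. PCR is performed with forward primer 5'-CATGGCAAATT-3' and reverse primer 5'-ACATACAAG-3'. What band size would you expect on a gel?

74 bp

The forward primer matches the template at positions 2–12.
Reverse complement of the reverse primer: CTTGTATGT. This occurs on the top strand at positions 67–75.
Product length = (reverse-primer end) − (forward-primer start) + 1 = 75 − 2 + 1 = 74 bp.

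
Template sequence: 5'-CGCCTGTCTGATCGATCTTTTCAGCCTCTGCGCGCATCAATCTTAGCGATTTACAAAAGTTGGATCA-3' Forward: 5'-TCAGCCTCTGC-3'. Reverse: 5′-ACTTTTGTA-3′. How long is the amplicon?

40 bp

Scanning the template, TCAGCCTCTGC occurs at positions 21–31; this primer anneals to the bottom strand there with its 3' end pointing downstream.
The reverse primer's reverse complement is TACAAAAGT, which matches the template at positions 52–60.
Amplicon spans positions 21–60: 40 bp.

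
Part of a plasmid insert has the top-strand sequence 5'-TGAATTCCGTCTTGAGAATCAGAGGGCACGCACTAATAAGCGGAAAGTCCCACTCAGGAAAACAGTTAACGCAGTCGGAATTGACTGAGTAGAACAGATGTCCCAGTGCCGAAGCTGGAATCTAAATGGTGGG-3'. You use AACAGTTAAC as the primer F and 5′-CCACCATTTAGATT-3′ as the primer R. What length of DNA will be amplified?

72 bp

Forward primer AACAGTTAAC is found on the top strand at positions 61–70.
The reverse primer's reverse complement is AATCTAAATGGTGG, which matches the template at positions 119–132.
The product runs from position 61 to position 132, so its length is 132 − 61 + 1 = 72 bp.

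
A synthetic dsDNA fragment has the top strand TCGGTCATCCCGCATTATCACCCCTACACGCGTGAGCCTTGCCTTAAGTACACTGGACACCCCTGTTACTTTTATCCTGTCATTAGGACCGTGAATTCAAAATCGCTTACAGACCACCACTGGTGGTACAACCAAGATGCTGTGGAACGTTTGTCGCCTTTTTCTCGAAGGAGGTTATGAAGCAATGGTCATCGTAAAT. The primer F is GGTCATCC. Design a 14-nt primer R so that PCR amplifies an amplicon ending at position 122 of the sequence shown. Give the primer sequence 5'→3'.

The forward primer binds at positions 3–10; the product's 3' end on the top strand is position 122.
The reverse primer anneals to the top strand over positions 109–122, i.e. to ACAGACCACCACTG.
Its sequence written 5'→3' is the reverse complement: CAGTGGTGGTCTGT.

5'-CAGTGGTGGTCTGT-3'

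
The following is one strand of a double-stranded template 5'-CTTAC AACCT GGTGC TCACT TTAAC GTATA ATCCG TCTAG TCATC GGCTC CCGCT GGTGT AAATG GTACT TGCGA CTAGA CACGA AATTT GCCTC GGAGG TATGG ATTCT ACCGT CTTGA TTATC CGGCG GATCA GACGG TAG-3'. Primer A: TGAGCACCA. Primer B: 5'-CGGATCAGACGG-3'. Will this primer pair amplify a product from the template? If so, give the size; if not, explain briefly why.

Primer A (TGAGCACCA) has reverse complement TGGTGCTCA, which matches the top strand at positions 10–18; primer A anneals to the top strand there with its 3' end pointing upstream toward position 10.
Primer B (CGGATCAGACGG) matches the top strand directly at positions 129–140; it anneals to the bottom strand with its 3' end pointing downstream toward position 140.
The 3' ends diverge (primer A extends toward position 1, primer B toward position 143), so the primers never converge on a shared product.

No product — the primers' 3' ends point away from each other.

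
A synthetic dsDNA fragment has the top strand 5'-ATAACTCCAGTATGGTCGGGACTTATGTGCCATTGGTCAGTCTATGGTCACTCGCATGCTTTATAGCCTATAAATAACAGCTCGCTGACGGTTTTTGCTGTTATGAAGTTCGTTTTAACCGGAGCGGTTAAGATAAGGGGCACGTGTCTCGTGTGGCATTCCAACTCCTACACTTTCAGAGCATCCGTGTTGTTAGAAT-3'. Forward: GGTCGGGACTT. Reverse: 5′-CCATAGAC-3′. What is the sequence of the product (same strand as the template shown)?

Forward primer GGTCGGGACTT is found on the top strand at positions 14–24.
Taking the reverse complement of CCATAGAC gives GTCTATGG, found at positions 40–47 on the template; the primer anneals here to the top strand with its 3' end pointing upstream.
The product is the template from position 14 through 47 (34 bp).

5'-GGTCGGGACTTATGTGCCATTGGTCAGTCTATGG-3'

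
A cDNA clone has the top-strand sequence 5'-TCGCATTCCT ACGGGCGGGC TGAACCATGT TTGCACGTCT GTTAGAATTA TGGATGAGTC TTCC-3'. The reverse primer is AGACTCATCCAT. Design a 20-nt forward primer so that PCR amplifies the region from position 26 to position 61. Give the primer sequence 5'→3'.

The reverse primer's reverse complement ATGGATGAGTCT matches the template at positions 50–61; the product starts at position 26.
The forward primer is identical to the top strand over positions 26–45: CATGTTTGCACGTCTGTTAG.

5'-CATGTTTGCACGTCTGTTAG-3'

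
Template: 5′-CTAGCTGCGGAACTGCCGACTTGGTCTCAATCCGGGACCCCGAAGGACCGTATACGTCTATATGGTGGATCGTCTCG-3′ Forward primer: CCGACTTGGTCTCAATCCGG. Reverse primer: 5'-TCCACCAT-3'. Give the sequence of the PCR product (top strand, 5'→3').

Forward primer CCGACTTGGTCTCAATCCGG is found on the top strand at positions 16–35.
Reverse complement of the reverse primer: ATGGTGGA. This occurs on the top strand at positions 62–69.
The product is the template from position 16 through 69 (54 bp).

5'-CCGACTTGGTCTCAATCCGGGACCCCGAAGGACCGTATACGTCTATATGGTGGA-3'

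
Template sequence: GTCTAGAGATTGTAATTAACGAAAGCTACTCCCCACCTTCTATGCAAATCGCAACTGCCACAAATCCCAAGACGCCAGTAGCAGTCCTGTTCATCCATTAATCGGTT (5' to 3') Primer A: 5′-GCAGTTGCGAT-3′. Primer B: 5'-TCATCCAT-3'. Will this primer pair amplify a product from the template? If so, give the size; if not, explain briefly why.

No product — the primers' 3' ends point away from each other.

Primer A (GCAGTTGCGAT) has reverse complement ATCGCAACTGC, which matches the top strand at positions 48–58; primer A anneals to the top strand there with its 3' end pointing upstream toward position 48.
Primer B (TCATCCAT) matches the top strand directly at positions 91–98; it anneals to the bottom strand with its 3' end pointing downstream toward position 98.
The 3' ends diverge (primer A extends toward position 1, primer B toward position 107), so the primers never converge on a shared product.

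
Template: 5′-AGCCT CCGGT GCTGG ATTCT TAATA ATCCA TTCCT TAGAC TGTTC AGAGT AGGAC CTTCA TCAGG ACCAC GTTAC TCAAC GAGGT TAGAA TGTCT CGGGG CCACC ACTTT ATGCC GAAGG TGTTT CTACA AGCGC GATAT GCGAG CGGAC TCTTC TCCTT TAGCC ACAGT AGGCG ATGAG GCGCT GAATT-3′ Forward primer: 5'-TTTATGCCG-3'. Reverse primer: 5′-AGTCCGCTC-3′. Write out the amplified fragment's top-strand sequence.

5'-TTTATGCCGAAGGTGTTTCTACAAGCGCGATATGCGAGCGGACT-3'

Forward primer TTTATGCCG is found on the top strand at positions 108–116.
Taking the reverse complement of AGTCCGCTC gives GAGCGGACT, found at positions 143–151 on the template; the primer anneals here to the top strand with its 3' end pointing upstream.
The product is the template from position 108 through 151 (44 bp).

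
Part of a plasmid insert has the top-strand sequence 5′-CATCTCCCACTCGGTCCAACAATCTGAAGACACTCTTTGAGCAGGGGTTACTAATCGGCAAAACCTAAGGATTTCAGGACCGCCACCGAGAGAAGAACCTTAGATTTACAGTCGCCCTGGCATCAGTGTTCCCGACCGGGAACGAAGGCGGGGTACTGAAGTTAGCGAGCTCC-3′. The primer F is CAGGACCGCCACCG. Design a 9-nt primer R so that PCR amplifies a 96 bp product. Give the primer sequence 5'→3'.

The forward primer binds at positions 75–88, so a 96 bp product ends at position 75 + 96 − 1 = 170.
The reverse primer anneals to the top strand over positions 162–170, i.e. to TTAGCGAGC.
Its sequence written 5'→3' is the reverse complement: GCTCGCTAA.

5'-GCTCGCTAA-3'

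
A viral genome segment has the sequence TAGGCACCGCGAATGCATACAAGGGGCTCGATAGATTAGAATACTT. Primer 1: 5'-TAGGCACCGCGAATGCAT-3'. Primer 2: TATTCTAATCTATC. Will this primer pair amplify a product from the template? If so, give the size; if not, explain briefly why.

Primer 1 (TAGGCACCGCGAATGCAT) matches the top strand at positions 1–18; it acts as a forward primer.
Primer 2's reverse complement is GATAGATTAGAATA, matching the top strand at positions 30–43; it acts as a reverse primer.
The 3' ends face each other across positions 1–43, giving a 43 bp product.

Yes — a 43 bp product.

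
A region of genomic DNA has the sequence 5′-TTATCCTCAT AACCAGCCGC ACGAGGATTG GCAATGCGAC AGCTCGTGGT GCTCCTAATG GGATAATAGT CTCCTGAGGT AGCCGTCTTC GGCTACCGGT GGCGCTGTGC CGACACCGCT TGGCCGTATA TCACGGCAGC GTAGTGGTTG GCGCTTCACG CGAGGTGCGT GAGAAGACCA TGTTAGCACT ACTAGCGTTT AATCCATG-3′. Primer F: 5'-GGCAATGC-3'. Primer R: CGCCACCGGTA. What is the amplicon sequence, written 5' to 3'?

The forward primer matches the template at positions 30–37.
Taking the reverse complement of CGCCACCGGTA gives TACCGGTGGCG, found at positions 94–104 on the template; the primer anneals here to the top strand with its 3' end pointing upstream.
The product is the template from position 30 through 104 (75 bp).

5'-GGCAATGCGACAGCTCGTGGTGCTCCTAATGGGATAATAGTCTCCTGAGGTAGCCGTCTTCGGCTACCGGTGGCG-3'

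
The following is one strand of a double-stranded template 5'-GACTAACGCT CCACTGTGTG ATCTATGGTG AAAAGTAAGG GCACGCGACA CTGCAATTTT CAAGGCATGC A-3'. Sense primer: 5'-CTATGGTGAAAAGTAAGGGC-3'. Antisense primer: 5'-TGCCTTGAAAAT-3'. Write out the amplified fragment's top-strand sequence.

Scanning the template, CTATGGTGAAAAGTAAGGGC occurs at positions 23–42; this primer anneals to the bottom strand there with its 3' end pointing downstream.
Taking the reverse complement of TGCCTTGAAAAT gives ATTTTCAAGGCA, found at positions 56–67 on the template; the primer anneals here to the top strand with its 3' end pointing upstream.
The product is the template from position 23 through 67 (45 bp).

5'-CTATGGTGAAAAGTAAGGGCACGCGACACTGCAATTTTCAAGGCA-3'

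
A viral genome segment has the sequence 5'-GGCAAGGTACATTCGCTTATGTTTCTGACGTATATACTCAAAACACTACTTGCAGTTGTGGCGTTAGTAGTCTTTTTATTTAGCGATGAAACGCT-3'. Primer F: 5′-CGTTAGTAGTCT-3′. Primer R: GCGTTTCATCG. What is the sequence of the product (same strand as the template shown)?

5'-CGTTAGTAGTCTTTTTATTTAGCGATGAAACGC-3'

The forward primer matches the template at positions 62–73.
Reverse complement of the reverse primer: CGATGAAACGC. This occurs on the top strand at positions 84–94.
The product is the template from position 62 through 94 (33 bp).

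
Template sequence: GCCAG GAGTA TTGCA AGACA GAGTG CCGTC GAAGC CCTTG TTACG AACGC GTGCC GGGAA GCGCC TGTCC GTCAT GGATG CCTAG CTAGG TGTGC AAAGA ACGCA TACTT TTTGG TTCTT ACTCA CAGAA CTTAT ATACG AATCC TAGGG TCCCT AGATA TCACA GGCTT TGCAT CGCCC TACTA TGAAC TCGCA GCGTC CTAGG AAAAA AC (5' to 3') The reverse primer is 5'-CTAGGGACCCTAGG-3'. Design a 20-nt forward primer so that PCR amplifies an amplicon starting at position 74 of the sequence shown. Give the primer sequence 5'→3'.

The reverse primer's reverse complement CCTAGGGTCCCTAG matches the template at positions 144–157; the product starts at position 74.
The forward primer is identical to the top strand over positions 74–93: ATGGATGCCTAGCTAGGTGT.

5'-ATGGATGCCTAGCTAGGTGT-3'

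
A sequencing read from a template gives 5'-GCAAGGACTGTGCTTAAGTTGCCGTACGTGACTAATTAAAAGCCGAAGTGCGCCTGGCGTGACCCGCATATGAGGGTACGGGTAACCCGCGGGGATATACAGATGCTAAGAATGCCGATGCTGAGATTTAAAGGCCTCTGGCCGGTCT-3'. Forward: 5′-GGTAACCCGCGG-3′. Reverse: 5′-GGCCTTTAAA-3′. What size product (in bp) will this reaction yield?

56 bp

Forward primer GGTAACCCGCGG is found on the top strand at positions 81–92.
Reverse complement of the reverse primer: TTTAAAGGCC. This occurs on the top strand at positions 127–136.
Product length = (reverse-primer end) − (forward-primer start) + 1 = 136 − 81 + 1 = 56 bp.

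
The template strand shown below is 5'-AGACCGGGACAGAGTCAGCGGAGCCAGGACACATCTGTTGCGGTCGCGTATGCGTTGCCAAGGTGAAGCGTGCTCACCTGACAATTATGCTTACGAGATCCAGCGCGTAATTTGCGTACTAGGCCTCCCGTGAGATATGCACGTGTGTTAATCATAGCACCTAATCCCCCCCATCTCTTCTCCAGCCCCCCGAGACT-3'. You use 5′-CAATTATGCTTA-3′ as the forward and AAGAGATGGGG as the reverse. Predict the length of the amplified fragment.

98 bp

Forward primer CAATTATGCTTA is found on the top strand at positions 82–93.
The reverse primer's reverse complement is CCCCATCTCTT, which matches the template at positions 169–179.
Amplicon spans positions 82–179: 98 bp.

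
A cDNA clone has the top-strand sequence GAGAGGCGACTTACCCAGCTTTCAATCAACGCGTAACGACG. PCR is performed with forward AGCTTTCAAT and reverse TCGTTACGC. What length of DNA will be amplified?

Scanning the template, AGCTTTCAAT occurs at positions 17–26; this primer anneals to the bottom strand there with its 3' end pointing downstream.
Reverse complement of the reverse primer: GCGTAACGA. This occurs on the top strand at positions 31–39.
The product runs from position 17 to position 39, so its length is 39 − 17 + 1 = 23 bp.

23 bp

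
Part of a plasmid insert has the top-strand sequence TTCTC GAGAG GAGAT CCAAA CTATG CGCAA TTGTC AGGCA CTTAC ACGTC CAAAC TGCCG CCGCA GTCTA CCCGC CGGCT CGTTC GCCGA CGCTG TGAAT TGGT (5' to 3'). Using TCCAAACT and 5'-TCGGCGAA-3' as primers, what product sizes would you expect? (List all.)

The forward primer TCCAAACT matches the top strand at positions 15–22, 49–56.
The reverse primer's reverse complement is TTCGCCGA, matching at positions 83–90.
Each forward site pairs with the reverse site to give a product ending at position 90: sizes 76, 42 bp.

76 bp, 42 bp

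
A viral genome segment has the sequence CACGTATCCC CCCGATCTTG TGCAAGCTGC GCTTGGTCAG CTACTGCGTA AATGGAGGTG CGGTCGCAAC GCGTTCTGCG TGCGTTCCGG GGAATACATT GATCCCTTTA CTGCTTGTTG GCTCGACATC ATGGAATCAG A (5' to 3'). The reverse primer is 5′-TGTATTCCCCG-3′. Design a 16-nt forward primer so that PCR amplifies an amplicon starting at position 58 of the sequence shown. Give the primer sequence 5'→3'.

5'-GTGCGGTCGCAACGCG-3'

The reverse primer's reverse complement CGGGGAATACA matches the template at positions 88–98; the product starts at position 58.
The forward primer is identical to the top strand over positions 58–73: GTGCGGTCGCAACGCG.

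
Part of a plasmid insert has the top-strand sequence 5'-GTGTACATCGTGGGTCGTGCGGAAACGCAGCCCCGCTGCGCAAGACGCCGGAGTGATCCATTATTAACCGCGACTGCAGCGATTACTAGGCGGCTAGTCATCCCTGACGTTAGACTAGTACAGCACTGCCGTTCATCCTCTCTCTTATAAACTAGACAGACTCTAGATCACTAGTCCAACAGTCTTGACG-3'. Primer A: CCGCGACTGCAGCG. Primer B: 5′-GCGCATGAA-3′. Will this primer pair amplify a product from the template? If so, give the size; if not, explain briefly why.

No product — primer B has no binding site in the template.

Primer B (GCGCATGAA) does not match the top strand, and its reverse complement TTCATGCGC does not match either.
With no annealing site for primer B, no amplification occurs.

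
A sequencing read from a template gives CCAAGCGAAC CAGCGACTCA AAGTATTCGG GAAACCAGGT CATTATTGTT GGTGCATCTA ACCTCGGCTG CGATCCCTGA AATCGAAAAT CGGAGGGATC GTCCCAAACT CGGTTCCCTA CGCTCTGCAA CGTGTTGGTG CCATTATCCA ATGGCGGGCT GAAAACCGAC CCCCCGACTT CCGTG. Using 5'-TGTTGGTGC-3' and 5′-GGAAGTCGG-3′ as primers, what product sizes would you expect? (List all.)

The forward primer TGTTGGTGC matches the top strand at positions 47–55, 133–141.
The reverse primer's reverse complement is CCGACTTCC, matching at positions 174–182.
Each forward site pairs with the reverse site to give a product ending at position 182: sizes 136, 50 bp.

136 bp, 50 bp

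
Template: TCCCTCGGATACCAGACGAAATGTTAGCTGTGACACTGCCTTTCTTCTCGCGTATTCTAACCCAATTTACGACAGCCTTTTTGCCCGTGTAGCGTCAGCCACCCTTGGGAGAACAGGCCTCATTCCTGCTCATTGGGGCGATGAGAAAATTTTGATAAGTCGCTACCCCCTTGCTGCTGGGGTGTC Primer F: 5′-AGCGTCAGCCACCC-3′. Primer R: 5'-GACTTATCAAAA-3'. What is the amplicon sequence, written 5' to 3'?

5'-AGCGTCAGCCACCCTTGGGAGAACAGGCCTCATTCCTGCTCATTGGGGCGATGAGAAAATTTTGATAAGTC-3'

The forward primer matches the template at positions 91–104.
The reverse primer's reverse complement is TTTTGATAAGTC, which matches the template at positions 150–161.
The product is the template from position 91 through 161 (71 bp).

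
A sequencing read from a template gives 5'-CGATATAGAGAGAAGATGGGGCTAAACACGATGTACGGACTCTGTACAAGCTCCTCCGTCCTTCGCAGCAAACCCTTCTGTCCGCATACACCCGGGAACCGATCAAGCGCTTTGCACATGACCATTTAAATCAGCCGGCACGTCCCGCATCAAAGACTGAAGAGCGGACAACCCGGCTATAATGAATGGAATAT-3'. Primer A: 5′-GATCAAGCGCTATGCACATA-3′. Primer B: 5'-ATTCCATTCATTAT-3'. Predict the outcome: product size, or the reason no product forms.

Primer A (GATCAAGCGCTATGCACATA) does not match the top strand, and its reverse complement TATGTGCATAGCGCTTGATC does not match either.
With no annealing site for primer A, no amplification occurs.

No product — primer A has no binding site in the template.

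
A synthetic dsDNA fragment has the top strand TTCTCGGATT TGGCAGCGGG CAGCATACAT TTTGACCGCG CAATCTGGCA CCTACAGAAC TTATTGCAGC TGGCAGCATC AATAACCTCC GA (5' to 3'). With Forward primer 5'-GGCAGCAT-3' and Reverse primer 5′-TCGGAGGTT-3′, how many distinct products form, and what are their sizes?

Two products: 74 bp, 21 bp

The forward primer GGCAGCAT matches the top strand at positions 19–26, 72–79.
The reverse primer's reverse complement is AACCTCCGA, matching at positions 84–92.
Each forward site pairs with the reverse site to give a product ending at position 92: sizes 74, 21 bp.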